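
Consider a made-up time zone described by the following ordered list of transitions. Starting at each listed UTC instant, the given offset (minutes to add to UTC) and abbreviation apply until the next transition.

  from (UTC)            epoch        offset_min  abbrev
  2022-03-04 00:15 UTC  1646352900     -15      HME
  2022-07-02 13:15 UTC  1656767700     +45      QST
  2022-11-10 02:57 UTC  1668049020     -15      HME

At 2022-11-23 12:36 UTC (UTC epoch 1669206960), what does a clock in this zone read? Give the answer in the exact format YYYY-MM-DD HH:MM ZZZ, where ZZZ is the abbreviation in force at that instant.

2022-11-23 12:21 HME

Query: 2022-11-23 12:36 UTC
Rule 3/3 (HME, -00:15): 2022-11-10 02:57 UTC ≤ query < +∞
12·60 + 36 - 15 = 741 min
741 = 0·1440 + 741; 741 = 12·60 + 21 → 12:21, same day
→ 2022-11-23 12:21 HME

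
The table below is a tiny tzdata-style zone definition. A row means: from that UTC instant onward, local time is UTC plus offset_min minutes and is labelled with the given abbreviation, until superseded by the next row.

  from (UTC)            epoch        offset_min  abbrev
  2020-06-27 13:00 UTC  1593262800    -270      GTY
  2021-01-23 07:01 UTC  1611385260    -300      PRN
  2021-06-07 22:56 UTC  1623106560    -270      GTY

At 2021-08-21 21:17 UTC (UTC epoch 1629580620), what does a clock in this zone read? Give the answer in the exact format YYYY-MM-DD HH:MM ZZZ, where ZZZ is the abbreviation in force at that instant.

Query: 2021-08-21 21:17 UTC
Rule 3/3 (GTY, -04:30): 2021-06-07 22:56 UTC ≤ query < +∞
21·60 + 17 - 270 = 1007 min
1007 = 0·1440 + 1007; 1007 = 16·60 + 47 → 16:47, same day
→ 2021-08-21 16:47 GTY

2021-08-21 16:47 GTY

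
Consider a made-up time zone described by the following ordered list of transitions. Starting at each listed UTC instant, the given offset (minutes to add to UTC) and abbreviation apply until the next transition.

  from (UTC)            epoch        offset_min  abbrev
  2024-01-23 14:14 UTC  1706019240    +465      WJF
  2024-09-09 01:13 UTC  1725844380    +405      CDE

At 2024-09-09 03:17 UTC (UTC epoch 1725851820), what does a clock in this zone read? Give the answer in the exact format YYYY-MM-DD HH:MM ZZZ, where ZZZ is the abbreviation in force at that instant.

Query: 2024-09-09 03:17 UTC
Rule 2/2 (CDE, +06:45): 2024-09-09 01:13 UTC ≤ query < +∞
3·60 + 17 + 405 = 602 min
602 = 0·1440 + 602; 602 = 10·60 + 2 → 10:02, same day
→ 2024-09-09 10:02 CDE

2024-09-09 10:02 CDE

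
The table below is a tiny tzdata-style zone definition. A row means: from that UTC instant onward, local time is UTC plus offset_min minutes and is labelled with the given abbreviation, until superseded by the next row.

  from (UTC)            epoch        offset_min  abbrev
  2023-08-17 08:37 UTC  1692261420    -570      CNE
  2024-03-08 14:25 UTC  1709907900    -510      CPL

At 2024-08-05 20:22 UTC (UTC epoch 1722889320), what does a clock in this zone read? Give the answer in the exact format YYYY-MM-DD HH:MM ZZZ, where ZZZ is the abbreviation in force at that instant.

Query: 2024-08-05 20:22 UTC
Rule 2/2 (CPL, -08:30): 2024-03-08 14:25 UTC ≤ query < +∞
20·60 + 22 - 510 = 712 min
712 = 0·1440 + 712; 712 = 11·60 + 52 → 11:52, same day
→ 2024-08-05 11:52 CPL

2024-08-05 11:52 CPL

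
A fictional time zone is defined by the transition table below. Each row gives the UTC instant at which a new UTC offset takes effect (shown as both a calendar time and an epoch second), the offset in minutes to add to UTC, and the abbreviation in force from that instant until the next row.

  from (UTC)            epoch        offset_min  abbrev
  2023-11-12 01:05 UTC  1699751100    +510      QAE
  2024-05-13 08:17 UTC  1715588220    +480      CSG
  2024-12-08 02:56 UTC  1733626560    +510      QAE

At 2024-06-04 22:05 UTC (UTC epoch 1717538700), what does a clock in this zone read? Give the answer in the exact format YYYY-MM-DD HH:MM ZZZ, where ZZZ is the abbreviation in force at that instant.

Query: 2024-06-04 22:05 UTC
Rule 2/3 (CSG, +08:00): 2024-05-13 08:17 UTC ≤ query < 2024-12-08 02:56 UTC
22·60 + 5 + 480 = 1805 min
1805 = 1·1440 + 365; 365 = 6·60 + 5 → 06:05, 2024-06-04 + 1 day = 2024-06-05
→ 2024-06-05 06:05 CSG

2024-06-05 06:05 CSG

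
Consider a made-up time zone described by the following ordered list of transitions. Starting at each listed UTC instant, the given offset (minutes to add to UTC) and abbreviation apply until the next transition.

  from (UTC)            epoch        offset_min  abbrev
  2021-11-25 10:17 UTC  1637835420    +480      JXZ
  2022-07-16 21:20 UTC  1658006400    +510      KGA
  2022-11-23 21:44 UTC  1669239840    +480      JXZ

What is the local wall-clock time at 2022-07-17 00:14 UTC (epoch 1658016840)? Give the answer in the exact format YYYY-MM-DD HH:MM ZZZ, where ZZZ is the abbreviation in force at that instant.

Query: 2022-07-17 00:14 UTC
Rule 2/3 (KGA, +08:30): 2022-07-16 21:20 UTC ≤ query < 2022-11-23 21:44 UTC
0·60 + 14 + 510 = 524 min
524 = 0·1440 + 524; 524 = 8·60 + 44 → 08:44, same day
→ 2022-07-17 08:44 KGA

2022-07-17 08:44 KGA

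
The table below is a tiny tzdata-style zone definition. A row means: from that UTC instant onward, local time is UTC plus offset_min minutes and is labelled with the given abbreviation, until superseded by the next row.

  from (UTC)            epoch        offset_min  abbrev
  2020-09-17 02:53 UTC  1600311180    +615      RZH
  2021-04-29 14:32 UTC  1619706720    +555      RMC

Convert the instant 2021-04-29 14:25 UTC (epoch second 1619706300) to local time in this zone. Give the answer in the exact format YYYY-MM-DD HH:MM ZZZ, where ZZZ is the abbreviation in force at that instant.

2021-04-30 00:40 RZH

Query: 2021-04-29 14:25 UTC
Rule 1/2 (RZH, +10:15): 2020-09-17 02:53 UTC ≤ query < 2021-04-29 14:32 UTC
14·60 + 25 + 615 = 1480 min
1480 = 1·1440 + 40; 40 = 0·60 + 40 → 00:40, 2021-04-29 + 1 day = 2021-04-30
→ 2021-04-30 00:40 RZH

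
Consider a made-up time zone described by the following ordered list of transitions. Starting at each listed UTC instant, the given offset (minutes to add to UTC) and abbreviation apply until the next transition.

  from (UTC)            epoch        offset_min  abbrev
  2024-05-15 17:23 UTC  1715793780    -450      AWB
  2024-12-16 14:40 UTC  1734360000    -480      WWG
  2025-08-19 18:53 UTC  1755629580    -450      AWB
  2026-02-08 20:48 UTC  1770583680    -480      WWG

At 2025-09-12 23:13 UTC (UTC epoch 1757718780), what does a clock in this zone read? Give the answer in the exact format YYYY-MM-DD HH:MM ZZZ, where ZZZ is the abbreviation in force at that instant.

Query: 2025-09-12 23:13 UTC
Rule 3/4 (AWB, -07:30): 2025-08-19 18:53 UTC ≤ query < 2026-02-08 20:48 UTC
23·60 + 13 - 450 = 943 min
943 = 0·1440 + 943; 943 = 15·60 + 43 → 15:43, same day
→ 2025-09-12 15:43 AWB

2025-09-12 15:43 AWB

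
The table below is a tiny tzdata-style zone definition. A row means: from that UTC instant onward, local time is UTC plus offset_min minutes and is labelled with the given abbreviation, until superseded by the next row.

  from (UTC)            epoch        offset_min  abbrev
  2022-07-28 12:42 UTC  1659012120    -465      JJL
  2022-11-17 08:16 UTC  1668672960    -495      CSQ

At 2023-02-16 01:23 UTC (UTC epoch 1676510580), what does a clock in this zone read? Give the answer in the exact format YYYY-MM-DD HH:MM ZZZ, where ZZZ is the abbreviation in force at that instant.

2023-02-15 17:08 CSQ

Query: 2023-02-16 01:23 UTC
Rule 2/2 (CSQ, -08:15): 2022-11-17 08:16 UTC ≤ query < +∞
1·60 + 23 - 495 = -412 min
-412 = -1·1440 + 1028; 1028 = 17·60 + 8 → 17:08, 2023-02-16 - 1 day = 2023-02-15
→ 2023-02-15 17:08 CSQ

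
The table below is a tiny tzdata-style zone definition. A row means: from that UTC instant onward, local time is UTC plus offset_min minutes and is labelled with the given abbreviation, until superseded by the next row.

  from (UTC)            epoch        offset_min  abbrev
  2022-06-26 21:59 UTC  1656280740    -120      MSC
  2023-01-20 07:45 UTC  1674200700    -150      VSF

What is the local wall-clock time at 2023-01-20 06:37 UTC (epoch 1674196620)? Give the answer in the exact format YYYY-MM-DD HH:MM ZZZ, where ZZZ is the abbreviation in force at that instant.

2023-01-20 04:37 MSC

Query: 2023-01-20 06:37 UTC
Rule 1/2 (MSC, -02:00): 2022-06-26 21:59 UTC ≤ query < 2023-01-20 07:45 UTC
6·60 + 37 - 120 = 277 min
277 = 0·1440 + 277; 277 = 4·60 + 37 → 04:37, same day
→ 2023-01-20 04:37 MSC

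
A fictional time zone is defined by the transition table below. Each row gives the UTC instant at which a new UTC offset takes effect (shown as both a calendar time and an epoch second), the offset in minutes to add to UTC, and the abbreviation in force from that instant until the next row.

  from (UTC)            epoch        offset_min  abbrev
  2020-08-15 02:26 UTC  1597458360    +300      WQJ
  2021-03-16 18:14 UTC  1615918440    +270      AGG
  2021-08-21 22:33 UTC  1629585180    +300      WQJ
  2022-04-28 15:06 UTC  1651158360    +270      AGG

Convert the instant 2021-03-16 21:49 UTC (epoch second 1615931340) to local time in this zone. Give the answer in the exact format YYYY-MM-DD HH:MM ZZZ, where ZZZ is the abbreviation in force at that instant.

Query: 2021-03-16 21:49 UTC
Rule 2/4 (AGG, +04:30): 2021-03-16 18:14 UTC ≤ query < 2021-08-21 22:33 UTC
21·60 + 49 + 270 = 1579 min
1579 = 1·1440 + 139; 139 = 2·60 + 19 → 02:19, 2021-03-16 + 1 day = 2021-03-17
→ 2021-03-17 02:19 AGG

2021-03-17 02:19 AGG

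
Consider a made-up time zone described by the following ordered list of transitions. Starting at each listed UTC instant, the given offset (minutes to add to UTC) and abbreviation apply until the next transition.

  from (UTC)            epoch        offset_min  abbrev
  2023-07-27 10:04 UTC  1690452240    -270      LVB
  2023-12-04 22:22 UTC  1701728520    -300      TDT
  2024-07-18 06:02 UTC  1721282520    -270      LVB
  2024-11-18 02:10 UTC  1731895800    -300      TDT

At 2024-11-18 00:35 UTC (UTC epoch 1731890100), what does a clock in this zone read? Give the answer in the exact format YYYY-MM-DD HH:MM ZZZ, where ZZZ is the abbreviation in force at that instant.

Query: 2024-11-18 00:35 UTC
Rule 3/4 (LVB, -04:30): 2024-07-18 06:02 UTC ≤ query < 2024-11-18 02:10 UTC
0·60 + 35 - 270 = -235 min
-235 = -1·1440 + 1205; 1205 = 20·60 + 5 → 20:05, 2024-11-18 - 1 day = 2024-11-17
→ 2024-11-17 20:05 LVB

2024-11-17 20:05 LVB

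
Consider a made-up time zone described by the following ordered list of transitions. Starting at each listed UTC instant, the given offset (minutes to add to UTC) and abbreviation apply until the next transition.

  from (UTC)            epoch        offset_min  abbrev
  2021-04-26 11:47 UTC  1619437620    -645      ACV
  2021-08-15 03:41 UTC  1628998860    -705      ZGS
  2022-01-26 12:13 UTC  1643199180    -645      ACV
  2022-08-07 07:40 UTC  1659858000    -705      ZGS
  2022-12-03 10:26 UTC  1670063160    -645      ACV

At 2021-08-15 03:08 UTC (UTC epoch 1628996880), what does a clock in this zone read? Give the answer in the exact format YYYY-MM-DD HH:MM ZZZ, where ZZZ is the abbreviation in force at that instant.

2021-08-14 16:23 ACV

Query: 2021-08-15 03:08 UTC
Rule 1/5 (ACV, -10:45): 2021-04-26 11:47 UTC ≤ query < 2021-08-15 03:41 UTC
3·60 + 8 - 645 = -457 min
-457 = -1·1440 + 983; 983 = 16·60 + 23 → 16:23, 2021-08-15 - 1 day = 2021-08-14
→ 2021-08-14 16:23 ACV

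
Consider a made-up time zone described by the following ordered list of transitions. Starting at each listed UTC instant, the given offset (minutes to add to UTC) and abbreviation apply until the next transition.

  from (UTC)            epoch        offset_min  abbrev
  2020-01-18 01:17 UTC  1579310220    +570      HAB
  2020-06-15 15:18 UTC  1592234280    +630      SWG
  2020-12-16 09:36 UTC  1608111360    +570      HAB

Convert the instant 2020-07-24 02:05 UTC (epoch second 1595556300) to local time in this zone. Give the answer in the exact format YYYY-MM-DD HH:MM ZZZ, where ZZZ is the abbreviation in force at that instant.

2020-07-24 12:35 SWG

Query: 2020-07-24 02:05 UTC
Rule 2/3 (SWG, +10:30): 2020-06-15 15:18 UTC ≤ query < 2020-12-16 09:36 UTC
2·60 + 5 + 630 = 755 min
755 = 0·1440 + 755; 755 = 12·60 + 35 → 12:35, same day
→ 2020-07-24 12:35 SWG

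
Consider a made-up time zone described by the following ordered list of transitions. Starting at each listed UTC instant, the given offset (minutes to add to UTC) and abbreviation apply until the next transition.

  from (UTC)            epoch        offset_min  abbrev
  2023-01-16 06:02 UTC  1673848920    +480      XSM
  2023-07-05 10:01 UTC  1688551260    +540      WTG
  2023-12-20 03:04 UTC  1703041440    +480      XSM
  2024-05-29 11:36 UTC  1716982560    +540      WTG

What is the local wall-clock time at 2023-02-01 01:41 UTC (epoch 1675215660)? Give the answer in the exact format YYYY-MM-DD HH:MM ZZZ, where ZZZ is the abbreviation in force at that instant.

2023-02-01 09:41 XSM

Query: 2023-02-01 01:41 UTC
Rule 1/4 (XSM, +08:00): 2023-01-16 06:02 UTC ≤ query < 2023-07-05 10:01 UTC
1·60 + 41 + 480 = 581 min
581 = 0·1440 + 581; 581 = 9·60 + 41 → 09:41, same day
→ 2023-02-01 09:41 XSM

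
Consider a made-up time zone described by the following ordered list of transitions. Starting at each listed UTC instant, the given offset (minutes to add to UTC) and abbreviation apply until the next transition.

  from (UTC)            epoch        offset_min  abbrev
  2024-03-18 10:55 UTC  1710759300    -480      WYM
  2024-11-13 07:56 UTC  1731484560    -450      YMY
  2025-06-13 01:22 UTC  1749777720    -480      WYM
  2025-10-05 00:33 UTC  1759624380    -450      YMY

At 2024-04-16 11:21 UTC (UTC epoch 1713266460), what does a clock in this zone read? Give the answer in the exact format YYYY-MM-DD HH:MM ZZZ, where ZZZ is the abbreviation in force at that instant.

2024-04-16 03:21 WYM

Query: 2024-04-16 11:21 UTC
Rule 1/4 (WYM, -08:00): 2024-03-18 10:55 UTC ≤ query < 2024-11-13 07:56 UTC
11·60 + 21 - 480 = 201 min
201 = 0·1440 + 201; 201 = 3·60 + 21 → 03:21, same day
→ 2024-04-16 03:21 WYM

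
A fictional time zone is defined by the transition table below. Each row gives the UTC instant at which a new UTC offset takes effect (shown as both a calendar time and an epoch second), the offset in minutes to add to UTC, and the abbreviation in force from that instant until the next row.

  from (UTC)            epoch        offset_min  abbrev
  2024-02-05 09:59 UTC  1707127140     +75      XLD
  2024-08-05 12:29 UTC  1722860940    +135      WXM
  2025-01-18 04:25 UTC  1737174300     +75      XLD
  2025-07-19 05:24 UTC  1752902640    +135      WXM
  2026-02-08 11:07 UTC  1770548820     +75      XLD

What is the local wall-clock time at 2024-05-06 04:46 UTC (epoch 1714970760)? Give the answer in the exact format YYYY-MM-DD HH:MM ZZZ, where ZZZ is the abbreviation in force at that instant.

Query: 2024-05-06 04:46 UTC
Rule 1/5 (XLD, +01:15): 2024-02-05 09:59 UTC ≤ query < 2024-08-05 12:29 UTC
4·60 + 46 + 75 = 361 min
361 = 0·1440 + 361; 361 = 6·60 + 1 → 06:01, same day
→ 2024-05-06 06:01 XLD

2024-05-06 06:01 XLD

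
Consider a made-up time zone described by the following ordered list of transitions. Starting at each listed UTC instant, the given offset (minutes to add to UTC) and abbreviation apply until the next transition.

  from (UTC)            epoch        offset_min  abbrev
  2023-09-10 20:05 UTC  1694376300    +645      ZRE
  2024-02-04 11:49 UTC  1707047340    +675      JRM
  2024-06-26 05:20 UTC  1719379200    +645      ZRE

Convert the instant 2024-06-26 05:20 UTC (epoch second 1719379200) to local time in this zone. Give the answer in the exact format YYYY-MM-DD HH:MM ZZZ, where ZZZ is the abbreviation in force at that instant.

Query: 2024-06-26 05:20 UTC
Rule 3/3 (ZRE, +10:45): 2024-06-26 05:20 UTC ≤ query < +∞
5·60 + 20 + 645 = 965 min
965 = 0·1440 + 965; 965 = 16·60 + 5 → 16:05, same day
→ 2024-06-26 16:05 ZRE

2024-06-26 16:05 ZRE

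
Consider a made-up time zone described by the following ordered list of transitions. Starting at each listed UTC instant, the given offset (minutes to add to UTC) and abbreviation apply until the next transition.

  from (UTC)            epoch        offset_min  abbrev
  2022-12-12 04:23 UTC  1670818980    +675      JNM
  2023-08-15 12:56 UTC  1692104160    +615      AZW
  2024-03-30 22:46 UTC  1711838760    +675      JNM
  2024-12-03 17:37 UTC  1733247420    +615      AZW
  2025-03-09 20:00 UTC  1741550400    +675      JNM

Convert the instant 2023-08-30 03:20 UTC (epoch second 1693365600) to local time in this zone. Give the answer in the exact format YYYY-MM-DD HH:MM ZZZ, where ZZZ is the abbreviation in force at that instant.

Query: 2023-08-30 03:20 UTC
Rule 2/5 (AZW, +10:15): 2023-08-15 12:56 UTC ≤ query < 2024-03-30 22:46 UTC
3·60 + 20 + 615 = 815 min
815 = 0·1440 + 815; 815 = 13·60 + 35 → 13:35, same day
→ 2023-08-30 13:35 AZW

2023-08-30 13:35 AZW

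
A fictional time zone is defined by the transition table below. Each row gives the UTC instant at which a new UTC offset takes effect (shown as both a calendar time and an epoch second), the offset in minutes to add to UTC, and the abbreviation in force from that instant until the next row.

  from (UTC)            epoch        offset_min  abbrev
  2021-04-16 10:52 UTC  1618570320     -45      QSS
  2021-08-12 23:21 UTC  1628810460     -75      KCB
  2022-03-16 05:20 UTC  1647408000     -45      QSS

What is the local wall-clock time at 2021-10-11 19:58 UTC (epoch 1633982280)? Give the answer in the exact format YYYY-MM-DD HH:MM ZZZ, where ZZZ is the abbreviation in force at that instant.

Query: 2021-10-11 19:58 UTC
Rule 2/3 (KCB, -01:15): 2021-08-12 23:21 UTC ≤ query < 2022-03-16 05:20 UTC
19·60 + 58 - 75 = 1123 min
1123 = 0·1440 + 1123; 1123 = 18·60 + 43 → 18:43, same day
→ 2021-10-11 18:43 KCB

2021-10-11 18:43 KCB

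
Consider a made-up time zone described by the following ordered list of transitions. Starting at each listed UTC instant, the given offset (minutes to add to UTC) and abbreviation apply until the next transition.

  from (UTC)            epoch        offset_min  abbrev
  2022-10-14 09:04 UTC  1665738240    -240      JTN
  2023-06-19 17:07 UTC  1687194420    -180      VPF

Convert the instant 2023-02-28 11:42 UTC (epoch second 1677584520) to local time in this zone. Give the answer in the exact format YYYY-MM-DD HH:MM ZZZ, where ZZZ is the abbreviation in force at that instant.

2023-02-28 07:42 JTN

Query: 2023-02-28 11:42 UTC
Rule 1/2 (JTN, -04:00): 2022-10-14 09:04 UTC ≤ query < 2023-06-19 17:07 UTC
11·60 + 42 - 240 = 462 min
462 = 0·1440 + 462; 462 = 7·60 + 42 → 07:42, same day
→ 2023-02-28 07:42 JTN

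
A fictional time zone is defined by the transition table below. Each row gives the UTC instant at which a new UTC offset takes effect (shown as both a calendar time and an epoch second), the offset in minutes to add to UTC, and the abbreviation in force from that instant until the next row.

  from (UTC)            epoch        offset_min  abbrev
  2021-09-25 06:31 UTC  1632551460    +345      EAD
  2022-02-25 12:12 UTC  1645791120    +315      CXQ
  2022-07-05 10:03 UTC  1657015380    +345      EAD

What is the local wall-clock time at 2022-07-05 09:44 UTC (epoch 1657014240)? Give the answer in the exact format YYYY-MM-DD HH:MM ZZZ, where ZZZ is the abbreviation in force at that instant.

2022-07-05 14:59 CXQ

Query: 2022-07-05 09:44 UTC
Rule 2/3 (CXQ, +05:15): 2022-02-25 12:12 UTC ≤ query < 2022-07-05 10:03 UTC
9·60 + 44 + 315 = 899 min
899 = 0·1440 + 899; 899 = 14·60 + 59 → 14:59, same day
→ 2022-07-05 14:59 CXQ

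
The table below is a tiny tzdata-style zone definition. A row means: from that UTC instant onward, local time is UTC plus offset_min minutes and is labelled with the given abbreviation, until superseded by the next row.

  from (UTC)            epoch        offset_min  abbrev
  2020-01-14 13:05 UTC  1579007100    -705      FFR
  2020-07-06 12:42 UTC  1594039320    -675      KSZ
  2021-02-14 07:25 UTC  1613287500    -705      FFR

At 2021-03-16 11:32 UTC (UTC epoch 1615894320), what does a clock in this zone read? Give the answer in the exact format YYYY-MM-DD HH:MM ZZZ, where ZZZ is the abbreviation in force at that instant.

2021-03-15 23:47 FFR

Query: 2021-03-16 11:32 UTC
Rule 3/3 (FFR, -11:45): 2021-02-14 07:25 UTC ≤ query < +∞
11·60 + 32 - 705 = -13 min
-13 = -1·1440 + 1427; 1427 = 23·60 + 47 → 23:47, 2021-03-16 - 1 day = 2021-03-15
→ 2021-03-15 23:47 FFR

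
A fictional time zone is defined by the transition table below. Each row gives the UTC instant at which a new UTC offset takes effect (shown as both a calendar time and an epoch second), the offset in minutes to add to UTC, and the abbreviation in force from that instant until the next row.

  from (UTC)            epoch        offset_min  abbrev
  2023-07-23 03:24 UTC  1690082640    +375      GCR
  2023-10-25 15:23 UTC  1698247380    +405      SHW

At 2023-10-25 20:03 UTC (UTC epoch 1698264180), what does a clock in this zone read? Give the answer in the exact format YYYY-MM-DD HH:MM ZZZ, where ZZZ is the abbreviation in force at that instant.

2023-10-26 02:48 SHW

Query: 2023-10-25 20:03 UTC
Rule 2/2 (SHW, +06:45): 2023-10-25 15:23 UTC ≤ query < +∞
20·60 + 3 + 405 = 1608 min
1608 = 1·1440 + 168; 168 = 2·60 + 48 → 02:48, 2023-10-25 + 1 day = 2023-10-26
→ 2023-10-26 02:48 SHW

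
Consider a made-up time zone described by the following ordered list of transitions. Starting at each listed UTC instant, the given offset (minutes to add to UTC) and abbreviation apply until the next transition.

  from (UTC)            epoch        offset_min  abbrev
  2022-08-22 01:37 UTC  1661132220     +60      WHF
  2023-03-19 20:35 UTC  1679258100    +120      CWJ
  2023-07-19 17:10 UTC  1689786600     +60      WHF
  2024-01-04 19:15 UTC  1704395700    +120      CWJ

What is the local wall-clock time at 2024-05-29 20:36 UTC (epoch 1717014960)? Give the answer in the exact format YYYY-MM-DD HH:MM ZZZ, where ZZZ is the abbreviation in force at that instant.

Query: 2024-05-29 20:36 UTC
Rule 4/4 (CWJ, +02:00): 2024-01-04 19:15 UTC ≤ query < +∞
20·60 + 36 + 120 = 1356 min
1356 = 0·1440 + 1356; 1356 = 22·60 + 36 → 22:36, same day
→ 2024-05-29 22:36 CWJ

2024-05-29 22:36 CWJ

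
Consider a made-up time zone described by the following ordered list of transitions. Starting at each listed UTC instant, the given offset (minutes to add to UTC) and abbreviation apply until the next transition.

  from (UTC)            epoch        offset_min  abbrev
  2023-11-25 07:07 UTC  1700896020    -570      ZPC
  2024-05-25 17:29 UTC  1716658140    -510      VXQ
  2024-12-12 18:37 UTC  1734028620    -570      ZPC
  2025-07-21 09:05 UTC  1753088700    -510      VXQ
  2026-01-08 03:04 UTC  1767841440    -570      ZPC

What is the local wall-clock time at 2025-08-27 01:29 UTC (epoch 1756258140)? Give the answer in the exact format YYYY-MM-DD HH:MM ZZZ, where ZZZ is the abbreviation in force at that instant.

Query: 2025-08-27 01:29 UTC
Rule 4/5 (VXQ, -08:30): 2025-07-21 09:05 UTC ≤ query < 2026-01-08 03:04 UTC
1·60 + 29 - 510 = -421 min
-421 = -1·1440 + 1019; 1019 = 16·60 + 59 → 16:59, 2025-08-27 - 1 day = 2025-08-26
→ 2025-08-26 16:59 VXQ

2025-08-26 16:59 VXQ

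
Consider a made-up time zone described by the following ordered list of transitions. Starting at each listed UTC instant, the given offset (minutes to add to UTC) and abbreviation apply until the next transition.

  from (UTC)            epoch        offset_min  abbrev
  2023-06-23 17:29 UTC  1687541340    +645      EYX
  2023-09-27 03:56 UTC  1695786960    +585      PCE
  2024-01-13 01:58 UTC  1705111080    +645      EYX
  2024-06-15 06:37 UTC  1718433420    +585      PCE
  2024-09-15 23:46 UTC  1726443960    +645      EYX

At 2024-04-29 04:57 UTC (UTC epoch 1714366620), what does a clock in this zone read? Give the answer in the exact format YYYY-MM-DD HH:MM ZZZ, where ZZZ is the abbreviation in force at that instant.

Query: 2024-04-29 04:57 UTC
Rule 3/5 (EYX, +10:45): 2024-01-13 01:58 UTC ≤ query < 2024-06-15 06:37 UTC
4·60 + 57 + 645 = 942 min
942 = 0·1440 + 942; 942 = 15·60 + 42 → 15:42, same day
→ 2024-04-29 15:42 EYX

2024-04-29 15:42 EYX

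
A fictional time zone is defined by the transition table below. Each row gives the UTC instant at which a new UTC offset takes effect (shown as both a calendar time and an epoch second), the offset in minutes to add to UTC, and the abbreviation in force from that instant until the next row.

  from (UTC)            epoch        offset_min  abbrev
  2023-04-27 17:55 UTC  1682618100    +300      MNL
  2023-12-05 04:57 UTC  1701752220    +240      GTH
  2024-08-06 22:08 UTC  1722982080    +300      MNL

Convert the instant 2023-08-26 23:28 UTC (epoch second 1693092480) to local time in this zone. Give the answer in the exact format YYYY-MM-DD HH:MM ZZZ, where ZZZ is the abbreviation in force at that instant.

2023-08-27 04:28 MNL

Query: 2023-08-26 23:28 UTC
Rule 1/3 (MNL, +05:00): 2023-04-27 17:55 UTC ≤ query < 2023-12-05 04:57 UTC
23·60 + 28 + 300 = 1708 min
1708 = 1·1440 + 268; 268 = 4·60 + 28 → 04:28, 2023-08-26 + 1 day = 2023-08-27
→ 2023-08-27 04:28 MNL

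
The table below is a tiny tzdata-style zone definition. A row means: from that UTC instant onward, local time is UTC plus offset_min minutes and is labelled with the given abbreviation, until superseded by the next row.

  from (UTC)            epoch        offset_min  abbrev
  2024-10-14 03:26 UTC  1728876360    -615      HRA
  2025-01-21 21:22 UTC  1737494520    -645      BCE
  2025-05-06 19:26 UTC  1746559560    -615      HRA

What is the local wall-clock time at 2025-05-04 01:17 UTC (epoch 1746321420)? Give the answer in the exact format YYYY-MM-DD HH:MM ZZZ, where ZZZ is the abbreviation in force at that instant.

Query: 2025-05-04 01:17 UTC
Rule 2/3 (BCE, -10:45): 2025-01-21 21:22 UTC ≤ query < 2025-05-06 19:26 UTC
1·60 + 17 - 645 = -568 min
-568 = -1·1440 + 872; 872 = 14·60 + 32 → 14:32, 2025-05-04 - 1 day = 2025-05-03
→ 2025-05-03 14:32 BCE

2025-05-03 14:32 BCE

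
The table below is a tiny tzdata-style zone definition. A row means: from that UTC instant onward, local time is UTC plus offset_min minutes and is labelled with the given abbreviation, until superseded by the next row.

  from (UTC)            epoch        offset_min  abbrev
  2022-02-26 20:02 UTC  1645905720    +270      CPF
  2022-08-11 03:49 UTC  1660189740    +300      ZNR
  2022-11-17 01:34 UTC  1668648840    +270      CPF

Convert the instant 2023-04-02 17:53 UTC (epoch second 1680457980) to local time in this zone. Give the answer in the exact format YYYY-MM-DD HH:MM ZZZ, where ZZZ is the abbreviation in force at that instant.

2023-04-02 22:23 CPF

Query: 2023-04-02 17:53 UTC
Rule 3/3 (CPF, +04:30): 2022-11-17 01:34 UTC ≤ query < +∞
17·60 + 53 + 270 = 1343 min
1343 = 0·1440 + 1343; 1343 = 22·60 + 23 → 22:23, same day
→ 2023-04-02 22:23 CPF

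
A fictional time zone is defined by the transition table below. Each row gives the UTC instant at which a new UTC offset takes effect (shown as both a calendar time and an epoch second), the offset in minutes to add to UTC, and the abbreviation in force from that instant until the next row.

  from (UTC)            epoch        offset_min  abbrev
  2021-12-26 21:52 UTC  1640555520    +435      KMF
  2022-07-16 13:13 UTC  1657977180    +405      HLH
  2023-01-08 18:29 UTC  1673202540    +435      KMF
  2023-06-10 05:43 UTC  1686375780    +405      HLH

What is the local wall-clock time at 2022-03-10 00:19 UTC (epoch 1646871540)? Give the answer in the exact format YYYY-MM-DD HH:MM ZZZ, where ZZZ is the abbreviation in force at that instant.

Query: 2022-03-10 00:19 UTC
Rule 1/4 (KMF, +07:15): 2021-12-26 21:52 UTC ≤ query < 2022-07-16 13:13 UTC
0·60 + 19 + 435 = 454 min
454 = 0·1440 + 454; 454 = 7·60 + 34 → 07:34, same day
→ 2022-03-10 07:34 KMF

2022-03-10 07:34 KMF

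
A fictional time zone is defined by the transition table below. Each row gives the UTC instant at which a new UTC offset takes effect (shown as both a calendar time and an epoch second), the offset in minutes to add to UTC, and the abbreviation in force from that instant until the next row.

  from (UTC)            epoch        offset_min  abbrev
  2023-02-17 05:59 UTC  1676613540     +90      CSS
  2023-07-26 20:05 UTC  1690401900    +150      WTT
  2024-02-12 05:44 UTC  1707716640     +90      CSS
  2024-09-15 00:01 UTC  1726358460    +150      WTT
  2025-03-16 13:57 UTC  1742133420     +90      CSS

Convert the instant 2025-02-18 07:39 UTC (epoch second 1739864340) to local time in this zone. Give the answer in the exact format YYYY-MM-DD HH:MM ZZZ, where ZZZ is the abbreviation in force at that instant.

2025-02-18 10:09 WTT

Query: 2025-02-18 07:39 UTC
Rule 4/5 (WTT, +02:30): 2024-09-15 00:01 UTC ≤ query < 2025-03-16 13:57 UTC
7·60 + 39 + 150 = 609 min
609 = 0·1440 + 609; 609 = 10·60 + 9 → 10:09, same day
→ 2025-02-18 10:09 WTT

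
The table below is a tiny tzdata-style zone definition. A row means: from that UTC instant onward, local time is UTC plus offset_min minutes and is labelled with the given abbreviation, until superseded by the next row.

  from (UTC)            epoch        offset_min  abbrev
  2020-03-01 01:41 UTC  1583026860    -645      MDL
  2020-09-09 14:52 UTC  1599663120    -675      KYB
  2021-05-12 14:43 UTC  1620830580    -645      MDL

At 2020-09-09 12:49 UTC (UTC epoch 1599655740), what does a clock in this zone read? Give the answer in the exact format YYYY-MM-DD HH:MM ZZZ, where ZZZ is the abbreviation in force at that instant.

Query: 2020-09-09 12:49 UTC
Rule 1/3 (MDL, -10:45): 2020-03-01 01:41 UTC ≤ query < 2020-09-09 14:52 UTC
12·60 + 49 - 645 = 124 min
124 = 0·1440 + 124; 124 = 2·60 + 4 → 02:04, same day
→ 2020-09-09 02:04 MDL

2020-09-09 02:04 MDL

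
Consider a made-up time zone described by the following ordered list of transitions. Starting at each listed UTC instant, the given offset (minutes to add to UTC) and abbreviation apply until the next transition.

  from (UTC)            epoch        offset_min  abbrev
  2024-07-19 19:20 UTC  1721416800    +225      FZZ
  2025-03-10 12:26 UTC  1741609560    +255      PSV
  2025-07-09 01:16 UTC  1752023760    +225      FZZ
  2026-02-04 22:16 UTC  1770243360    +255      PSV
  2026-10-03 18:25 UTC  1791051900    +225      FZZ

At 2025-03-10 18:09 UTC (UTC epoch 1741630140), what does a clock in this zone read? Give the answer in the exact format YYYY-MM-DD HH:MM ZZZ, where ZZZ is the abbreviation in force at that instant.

2025-03-10 22:24 PSV

Query: 2025-03-10 18:09 UTC
Rule 2/5 (PSV, +04:15): 2025-03-10 12:26 UTC ≤ query < 2025-07-09 01:16 UTC
18·60 + 9 + 255 = 1344 min
1344 = 0·1440 + 1344; 1344 = 22·60 + 24 → 22:24, same day
→ 2025-03-10 22:24 PSV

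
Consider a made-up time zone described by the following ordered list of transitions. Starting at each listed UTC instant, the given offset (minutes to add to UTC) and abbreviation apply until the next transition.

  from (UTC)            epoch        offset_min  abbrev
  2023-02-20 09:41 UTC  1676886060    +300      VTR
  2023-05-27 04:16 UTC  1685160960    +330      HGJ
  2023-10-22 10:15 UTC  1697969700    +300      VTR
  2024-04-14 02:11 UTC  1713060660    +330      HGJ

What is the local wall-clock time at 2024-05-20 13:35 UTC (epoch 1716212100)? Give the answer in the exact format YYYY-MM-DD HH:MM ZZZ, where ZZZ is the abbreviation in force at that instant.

2024-05-20 19:05 HGJ

Query: 2024-05-20 13:35 UTC
Rule 4/4 (HGJ, +05:30): 2024-04-14 02:11 UTC ≤ query < +∞
13·60 + 35 + 330 = 1145 min
1145 = 0·1440 + 1145; 1145 = 19·60 + 5 → 19:05, same day
→ 2024-05-20 19:05 HGJ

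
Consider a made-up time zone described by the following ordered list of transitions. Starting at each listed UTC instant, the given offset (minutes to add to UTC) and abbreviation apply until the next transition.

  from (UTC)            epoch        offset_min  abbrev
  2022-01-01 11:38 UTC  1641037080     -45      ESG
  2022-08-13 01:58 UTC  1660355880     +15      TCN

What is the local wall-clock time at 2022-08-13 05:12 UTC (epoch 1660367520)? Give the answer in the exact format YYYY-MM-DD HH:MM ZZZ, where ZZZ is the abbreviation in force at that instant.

2022-08-13 05:27 TCN

Query: 2022-08-13 05:12 UTC
Rule 2/2 (TCN, +00:15): 2022-08-13 01:58 UTC ≤ query < +∞
5·60 + 12 + 15 = 327 min
327 = 0·1440 + 327; 327 = 5·60 + 27 → 05:27, same day
→ 2022-08-13 05:27 TCN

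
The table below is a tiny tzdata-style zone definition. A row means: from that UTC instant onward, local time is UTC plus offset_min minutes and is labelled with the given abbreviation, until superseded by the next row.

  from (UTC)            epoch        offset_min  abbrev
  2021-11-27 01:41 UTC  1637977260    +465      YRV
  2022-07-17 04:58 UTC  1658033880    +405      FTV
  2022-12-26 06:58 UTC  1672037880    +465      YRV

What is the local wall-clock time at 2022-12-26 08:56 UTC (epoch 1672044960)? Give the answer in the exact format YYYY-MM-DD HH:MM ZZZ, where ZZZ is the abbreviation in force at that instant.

Query: 2022-12-26 08:56 UTC
Rule 3/3 (YRV, +07:45): 2022-12-26 06:58 UTC ≤ query < +∞
8·60 + 56 + 465 = 1001 min
1001 = 0·1440 + 1001; 1001 = 16·60 + 41 → 16:41, same day
→ 2022-12-26 16:41 YRV

2022-12-26 16:41 YRV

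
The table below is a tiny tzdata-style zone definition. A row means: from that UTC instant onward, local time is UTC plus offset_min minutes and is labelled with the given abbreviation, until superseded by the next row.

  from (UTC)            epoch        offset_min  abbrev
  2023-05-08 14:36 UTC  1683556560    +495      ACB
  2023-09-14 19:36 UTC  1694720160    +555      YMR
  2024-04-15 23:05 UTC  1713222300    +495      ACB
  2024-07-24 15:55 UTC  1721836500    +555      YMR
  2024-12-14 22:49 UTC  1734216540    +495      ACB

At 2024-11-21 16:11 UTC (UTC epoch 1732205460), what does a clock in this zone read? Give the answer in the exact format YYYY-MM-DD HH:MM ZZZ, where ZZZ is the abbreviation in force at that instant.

Query: 2024-11-21 16:11 UTC
Rule 4/5 (YMR, +09:15): 2024-07-24 15:55 UTC ≤ query < 2024-12-14 22:49 UTC
16·60 + 11 + 555 = 1526 min
1526 = 1·1440 + 86; 86 = 1·60 + 26 → 01:26, 2024-11-21 + 1 day = 2024-11-22
→ 2024-11-22 01:26 YMR

2024-11-22 01:26 YMR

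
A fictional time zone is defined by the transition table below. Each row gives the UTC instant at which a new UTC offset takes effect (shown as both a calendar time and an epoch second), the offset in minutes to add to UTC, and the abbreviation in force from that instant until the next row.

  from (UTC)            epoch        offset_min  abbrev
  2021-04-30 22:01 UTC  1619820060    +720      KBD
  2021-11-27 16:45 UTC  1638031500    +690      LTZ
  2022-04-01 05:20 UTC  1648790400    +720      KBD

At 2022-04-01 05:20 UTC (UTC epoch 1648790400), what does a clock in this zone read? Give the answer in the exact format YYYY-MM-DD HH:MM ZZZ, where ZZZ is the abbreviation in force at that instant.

Query: 2022-04-01 05:20 UTC
Rule 3/3 (KBD, +12:00): 2022-04-01 05:20 UTC ≤ query < +∞
5·60 + 20 + 720 = 1040 min
1040 = 0·1440 + 1040; 1040 = 17·60 + 20 → 17:20, same day
→ 2022-04-01 17:20 KBD

2022-04-01 17:20 KBD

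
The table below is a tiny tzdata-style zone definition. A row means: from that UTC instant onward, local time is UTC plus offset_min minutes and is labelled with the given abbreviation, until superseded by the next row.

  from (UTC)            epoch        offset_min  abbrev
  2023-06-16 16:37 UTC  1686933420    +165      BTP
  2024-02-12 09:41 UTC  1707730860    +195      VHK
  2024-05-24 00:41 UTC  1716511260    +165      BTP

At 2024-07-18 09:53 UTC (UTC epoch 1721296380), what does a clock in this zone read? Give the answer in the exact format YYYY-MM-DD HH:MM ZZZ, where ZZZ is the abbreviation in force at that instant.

2024-07-18 12:38 BTP

Query: 2024-07-18 09:53 UTC
Rule 3/3 (BTP, +02:45): 2024-05-24 00:41 UTC ≤ query < +∞
9·60 + 53 + 165 = 758 min
758 = 0·1440 + 758; 758 = 12·60 + 38 → 12:38, same day
→ 2024-07-18 12:38 BTP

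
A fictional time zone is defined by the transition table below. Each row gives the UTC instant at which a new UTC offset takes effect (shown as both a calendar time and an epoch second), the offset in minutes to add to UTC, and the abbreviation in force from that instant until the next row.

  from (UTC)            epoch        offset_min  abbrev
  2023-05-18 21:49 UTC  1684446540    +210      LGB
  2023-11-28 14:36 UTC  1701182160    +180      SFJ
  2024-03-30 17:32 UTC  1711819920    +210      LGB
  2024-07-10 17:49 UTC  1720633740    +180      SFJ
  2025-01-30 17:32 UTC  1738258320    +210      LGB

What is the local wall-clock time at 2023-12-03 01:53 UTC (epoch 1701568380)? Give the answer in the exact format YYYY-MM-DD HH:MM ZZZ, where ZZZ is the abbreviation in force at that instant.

2023-12-03 04:53 SFJ

Query: 2023-12-03 01:53 UTC
Rule 2/5 (SFJ, +03:00): 2023-11-28 14:36 UTC ≤ query < 2024-03-30 17:32 UTC
1·60 + 53 + 180 = 293 min
293 = 0·1440 + 293; 293 = 4·60 + 53 → 04:53, same day
→ 2023-12-03 04:53 SFJ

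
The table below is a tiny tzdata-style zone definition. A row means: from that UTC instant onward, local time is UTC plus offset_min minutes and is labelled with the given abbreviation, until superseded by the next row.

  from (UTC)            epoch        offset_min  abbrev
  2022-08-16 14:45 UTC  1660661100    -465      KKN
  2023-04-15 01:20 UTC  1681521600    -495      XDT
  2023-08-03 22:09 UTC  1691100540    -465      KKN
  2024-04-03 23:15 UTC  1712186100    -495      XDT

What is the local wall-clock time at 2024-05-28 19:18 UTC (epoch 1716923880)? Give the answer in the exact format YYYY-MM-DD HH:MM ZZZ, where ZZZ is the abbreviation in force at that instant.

2024-05-28 11:03 XDT

Query: 2024-05-28 19:18 UTC
Rule 4/4 (XDT, -08:15): 2024-04-03 23:15 UTC ≤ query < +∞
19·60 + 18 - 495 = 663 min
663 = 0·1440 + 663; 663 = 11·60 + 3 → 11:03, same day
→ 2024-05-28 11:03 XDT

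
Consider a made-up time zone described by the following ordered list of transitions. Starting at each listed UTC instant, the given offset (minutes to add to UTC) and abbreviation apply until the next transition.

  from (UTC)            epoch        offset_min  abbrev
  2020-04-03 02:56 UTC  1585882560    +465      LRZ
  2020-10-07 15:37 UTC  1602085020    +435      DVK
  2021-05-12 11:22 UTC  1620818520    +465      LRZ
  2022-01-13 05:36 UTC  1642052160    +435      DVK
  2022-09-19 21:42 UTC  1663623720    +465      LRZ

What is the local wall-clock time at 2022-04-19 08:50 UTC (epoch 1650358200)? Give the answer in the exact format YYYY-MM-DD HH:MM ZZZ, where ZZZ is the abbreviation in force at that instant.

Query: 2022-04-19 08:50 UTC
Rule 4/5 (DVK, +07:15): 2022-01-13 05:36 UTC ≤ query < 2022-09-19 21:42 UTC
8·60 + 50 + 435 = 965 min
965 = 0·1440 + 965; 965 = 16·60 + 5 → 16:05, same day
→ 2022-04-19 16:05 DVK

2022-04-19 16:05 DVK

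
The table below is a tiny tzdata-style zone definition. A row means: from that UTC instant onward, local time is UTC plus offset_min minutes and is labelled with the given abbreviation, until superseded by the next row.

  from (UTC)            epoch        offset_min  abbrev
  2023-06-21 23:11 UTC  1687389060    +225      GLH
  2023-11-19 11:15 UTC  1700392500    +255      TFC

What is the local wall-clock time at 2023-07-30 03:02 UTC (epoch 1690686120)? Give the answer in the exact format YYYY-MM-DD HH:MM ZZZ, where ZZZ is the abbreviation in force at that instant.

Query: 2023-07-30 03:02 UTC
Rule 1/2 (GLH, +03:45): 2023-06-21 23:11 UTC ≤ query < 2023-11-19 11:15 UTC
3·60 + 2 + 225 = 407 min
407 = 0·1440 + 407; 407 = 6·60 + 47 → 06:47, same day
→ 2023-07-30 06:47 GLH

2023-07-30 06:47 GLH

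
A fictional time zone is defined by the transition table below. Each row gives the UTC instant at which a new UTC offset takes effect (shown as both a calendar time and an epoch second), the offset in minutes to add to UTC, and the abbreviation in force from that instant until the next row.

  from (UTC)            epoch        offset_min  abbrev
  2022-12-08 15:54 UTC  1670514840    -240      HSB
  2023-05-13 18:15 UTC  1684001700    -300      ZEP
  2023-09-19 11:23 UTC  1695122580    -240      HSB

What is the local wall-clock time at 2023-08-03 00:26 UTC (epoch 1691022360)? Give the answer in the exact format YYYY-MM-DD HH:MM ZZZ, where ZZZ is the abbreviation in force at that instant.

Query: 2023-08-03 00:26 UTC
Rule 2/3 (ZEP, -05:00): 2023-05-13 18:15 UTC ≤ query < 2023-09-19 11:23 UTC
0·60 + 26 - 300 = -274 min
-274 = -1·1440 + 1166; 1166 = 19·60 + 26 → 19:26, 2023-08-03 - 1 day = 2023-08-02
→ 2023-08-02 19:26 ZEP

2023-08-02 19:26 ZEP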